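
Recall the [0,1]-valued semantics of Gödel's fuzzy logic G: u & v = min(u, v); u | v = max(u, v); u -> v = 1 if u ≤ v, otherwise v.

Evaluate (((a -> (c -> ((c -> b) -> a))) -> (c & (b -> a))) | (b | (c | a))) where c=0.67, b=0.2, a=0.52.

0.67

(c -> b): 0.67 > 0.2, so result = 0.2
((c -> b) -> a): 0.2 ≤ 0.52, so result = 1
(c -> ((c -> b) -> a)): 0.67 ≤ 1, so result = 1
(a -> (c -> ((c -> b) -> a))): 0.52 ≤ 1, so result = 1
(b -> a): 0.2 ≤ 0.52, so result = 1
(c & (b -> a)) = min(0.67, 1) = 0.67
((a -> (c -> ((c -> b) -> a))) -> (c & (b -> a))): 1 > 0.67, so result = 0.67
(c | a) = max(0.67, 0.52) = 0.67
(b | (c | a)) = max(0.2, 0.67) = 0.67
(((a -> (c -> ((c -> b) -> a))) -> (c & (b -> a))) | (b | (c | a))) = max(0.67, 0.67) = 0.67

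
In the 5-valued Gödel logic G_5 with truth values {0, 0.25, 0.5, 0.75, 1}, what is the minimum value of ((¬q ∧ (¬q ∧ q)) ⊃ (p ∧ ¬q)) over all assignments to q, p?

Every assignment gives 1. For instance at q = 0, p = 0:
  ¬q: Gödel ¬ of 0 = 1 (operand is 0)
  ¬q: Gödel ¬ of 0 = 1 (operand is 0)
  (¬q ∧ q) = min(1, 0) = 0
  (¬q ∧ (¬q ∧ q)) = min(1, 0) = 0
  ¬q: Gödel ¬ of 0 = 1 (operand is 0)
  (p ∧ ¬q) = min(0, 1) = 0
  ((¬q ∧ (¬q ∧ q)) ⊃ (p ∧ ¬q)): 0 ≤ 0, so result = 1
All 25 assignments give value 1 — the formula is a G_5-tautology.

1.00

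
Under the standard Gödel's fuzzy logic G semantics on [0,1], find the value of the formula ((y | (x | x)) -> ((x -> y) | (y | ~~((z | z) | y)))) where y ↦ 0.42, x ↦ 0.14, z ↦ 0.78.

1.00

(x | x) = max(0.14, 0.14) = 0.14
(y | (x | x)) = max(0.42, 0.14) = 0.42
(x -> y): 0.14 ≤ 0.42, so result = 1
(z | z) = max(0.78, 0.78) = 0.78
((z | z) | y) = max(0.78, 0.42) = 0.78
~((z | z) | y): Gödel ¬ of 0.78 = 0 (operand ≠ 0)
~~((z | z) | y): Gödel ¬ of 0 = 1 (operand is 0)
(y | ~~((z | z) | y)) = max(0.42, 1) = 1
((x -> y) | (y | ~~((z | z) | y))) = max(1, 1) = 1
((y | (x | x)) -> ((x -> y) | (y | ~~((z | z) | y)))): 0.42 ≤ 1, so result = 1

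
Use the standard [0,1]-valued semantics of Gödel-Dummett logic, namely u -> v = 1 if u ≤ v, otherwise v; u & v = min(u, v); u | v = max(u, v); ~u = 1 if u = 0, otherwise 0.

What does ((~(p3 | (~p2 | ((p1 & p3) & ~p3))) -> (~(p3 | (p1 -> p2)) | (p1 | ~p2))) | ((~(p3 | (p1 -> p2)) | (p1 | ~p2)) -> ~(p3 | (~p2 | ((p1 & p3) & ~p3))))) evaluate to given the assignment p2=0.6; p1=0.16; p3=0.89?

~p2: Gödel ¬ of 0.6 = 0 (operand ≠ 0)
(p1 & p3) = min(0.16, 0.89) = 0.16
~p3: Gödel ¬ of 0.89 = 0 (operand ≠ 0)
((p1 & p3) & ~p3) = min(0.16, 0) = 0
(~p2 | ((p1 & p3) & ~p3)) = max(0, 0) = 0
(p3 | (~p2 | ((p1 & p3) & ~p3))) = max(0.89, 0) = 0.89
~(p3 | (~p2 | ((p1 & p3) & ~p3))): Gödel ¬ of 0.89 = 0 (operand ≠ 0)
(p1 -> p2): 0.16 ≤ 0.6, so result = 1
(p3 | (p1 -> p2)) = max(0.89, 1) = 1
~(p3 | (p1 -> p2)): Gödel ¬ of 1 = 0 (operand ≠ 0)
~p2: Gödel ¬ of 0.6 = 0 (operand ≠ 0)
(p1 | ~p2) = max(0.16, 0) = 0.16
(~(p3 | (p1 -> p2)) | (p1 | ~p2)) = max(0, 0.16) = 0.16
(~(p3 | (~p2 | ((p1 & p3) & ~p3))) -> (~(p3 | (p1 -> p2)) | (p1 | ~p2))): 0 ≤ 0.16, so result = 1
(p1 -> p2): 0.16 ≤ 0.6, so result = 1
(p3 | (p1 -> p2)) = max(0.89, 1) = 1
~(p3 | (p1 -> p2)): Gödel ¬ of 1 = 0 (operand ≠ 0)
~p2: Gödel ¬ of 0.6 = 0 (operand ≠ 0)
(p1 | ~p2) = max(0.16, 0) = 0.16
(~(p3 | (p1 -> p2)) | (p1 | ~p2)) = max(0, 0.16) = 0.16
~p2: Gödel ¬ of 0.6 = 0 (operand ≠ 0)
(p1 & p3) = min(0.16, 0.89) = 0.16
~p3: Gödel ¬ of 0.89 = 0 (operand ≠ 0)
((p1 & p3) & ~p3) = min(0.16, 0) = 0
(~p2 | ((p1 & p3) & ~p3)) = max(0, 0) = 0
(p3 | (~p2 | ((p1 & p3) & ~p3))) = max(0.89, 0) = 0.89
~(p3 | (~p2 | ((p1 & p3) & ~p3))): Gödel ¬ of 0.89 = 0 (operand ≠ 0)
((~(p3 | (p1 -> p2)) | (p1 | ~p2)) -> ~(p3 | (~p2 | ((p1 & p3) & ~p3)))): 0.16 > 0, so result = 0
((~(p3 | (~p2 | ((p1 & p3) & ~p3))) -> (~(p3 | (p1 -> p2)) | (p1 | ~p2))) | ((~(p3 | (p1 -> p2)) | (p1 | ~p2)) -> ~(p3 | (~p2 | ((p1 & p3) & ~p3))))) = max(1, 0) = 1

1.00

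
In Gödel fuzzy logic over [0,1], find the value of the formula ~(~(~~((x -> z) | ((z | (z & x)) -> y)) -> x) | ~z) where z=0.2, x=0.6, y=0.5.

1.00

(x -> z): 0.6 > 0.2, so result = 0.2
(z & x) = min(0.2, 0.6) = 0.2
(z | (z & x)) = max(0.2, 0.2) = 0.2
((z | (z & x)) -> y): 0.2 ≤ 0.5, so result = 1
((x -> z) | ((z | (z & x)) -> y)) = max(0.2, 1) = 1
~((x -> z) | ((z | (z & x)) -> y)): Gödel ¬ of 1 = 0 (operand ≠ 0)
~~((x -> z) | ((z | (z & x)) -> y)): Gödel ¬ of 0 = 1 (operand is 0)
(~~((x -> z) | ((z | (z & x)) -> y)) -> x): 1 > 0.6, so result = 0.6
~(~~((x -> z) | ((z | (z & x)) -> y)) -> x): Gödel ¬ of 0.6 = 0 (operand ≠ 0)
~z: Gödel ¬ of 0.2 = 0 (operand ≠ 0)
(~(~~((x -> z) | ((z | (z & x)) -> y)) -> x) | ~z) = max(0, 0) = 0
~(~(~~((x -> z) | ((z | (z & x)) -> y)) -> x) | ~z): Gödel ¬ of 0 = 1 (operand is 0)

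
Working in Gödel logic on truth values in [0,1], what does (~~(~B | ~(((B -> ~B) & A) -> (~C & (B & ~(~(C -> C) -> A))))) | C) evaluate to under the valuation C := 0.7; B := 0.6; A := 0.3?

~B: Gödel ¬ of 0.6 = 0 (operand ≠ 0)
~B: Gödel ¬ of 0.6 = 0 (operand ≠ 0)
(B -> ~B): 0.6 > 0, so result = 0
((B -> ~B) & A) = min(0, 0.3) = 0
~C: Gödel ¬ of 0.7 = 0 (operand ≠ 0)
(C -> C): 0.7 ≤ 0.7, so result = 1
~(C -> C): Gödel ¬ of 1 = 0 (operand ≠ 0)
(~(C -> C) -> A): 0 ≤ 0.3, so result = 1
~(~(C -> C) -> A): Gödel ¬ of 1 = 0 (operand ≠ 0)
(B & ~(~(C -> C) -> A)) = min(0.6, 0) = 0
(~C & (B & ~(~(C -> C) -> A))) = min(0, 0) = 0
(((B -> ~B) & A) -> (~C & (B & ~(~(C -> C) -> A)))): 0 ≤ 0, so result = 1
~(((B -> ~B) & A) -> (~C & (B & ~(~(C -> C) -> A)))): Gödel ¬ of 1 = 0 (operand ≠ 0)
(~B | ~(((B -> ~B) & A) -> (~C & (B & ~(~(C -> C) -> A))))) = max(0, 0) = 0
~(~B | ~(((B -> ~B) & A) -> (~C & (B & ~(~(C -> C) -> A))))): Gödel ¬ of 0 = 1 (operand is 0)
~~(~B | ~(((B -> ~B) & A) -> (~C & (B & ~(~(C -> C) -> A))))): Gödel ¬ of 1 = 0 (operand ≠ 0)
(~~(~B | ~(((B -> ~B) & A) -> (~C & (B & ~(~(C -> C) -> A))))) | C) = max(0, 0.7) = 0.7

0.70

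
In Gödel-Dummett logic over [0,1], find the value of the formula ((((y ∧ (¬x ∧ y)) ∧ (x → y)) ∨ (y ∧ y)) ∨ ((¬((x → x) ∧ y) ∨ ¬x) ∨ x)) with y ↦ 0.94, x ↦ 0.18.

0.94

¬x: Gödel ¬ of 0.18 = 0 (operand ≠ 0)
(¬x ∧ y) = min(0, 0.94) = 0
(y ∧ (¬x ∧ y)) = min(0.94, 0) = 0
(x → y): 0.18 ≤ 0.94, so result = 1
((y ∧ (¬x ∧ y)) ∧ (x → y)) = min(0, 1) = 0
(y ∧ y) = min(0.94, 0.94) = 0.94
(((y ∧ (¬x ∧ y)) ∧ (x → y)) ∨ (y ∧ y)) = max(0, 0.94) = 0.94
(x → x): 0.18 ≤ 0.18, so result = 1
((x → x) ∧ y) = min(1, 0.94) = 0.94
¬((x → x) ∧ y): Gödel ¬ of 0.94 = 0 (operand ≠ 0)
¬x: Gödel ¬ of 0.18 = 0 (operand ≠ 0)
(¬((x → x) ∧ y) ∨ ¬x) = max(0, 0) = 0
((¬((x → x) ∧ y) ∨ ¬x) ∨ x) = max(0, 0.18) = 0.18
((((y ∧ (¬x ∧ y)) ∧ (x → y)) ∨ (y ∧ y)) ∨ ((¬((x → x) ∧ y) ∨ ¬x) ∨ x)) = max(0.94, 0.18) = 0.94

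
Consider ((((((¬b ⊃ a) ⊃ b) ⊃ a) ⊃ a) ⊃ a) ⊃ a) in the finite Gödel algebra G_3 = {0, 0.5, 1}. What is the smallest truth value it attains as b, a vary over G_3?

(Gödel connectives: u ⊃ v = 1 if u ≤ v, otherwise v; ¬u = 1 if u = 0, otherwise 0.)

0.50

The minimum is attained at b = 0, a = 0.5:
  ¬b: Gödel ¬ of 0 = 1 (operand is 0)
  (¬b ⊃ a): 1 > 0.5, so result = 0.5
  ((¬b ⊃ a) ⊃ b): 0.5 > 0, so result = 0
  (((¬b ⊃ a) ⊃ b) ⊃ a): 0 ≤ 0.5, so result = 1
  ((((¬b ⊃ a) ⊃ b) ⊃ a) ⊃ a): 1 > 0.5, so result = 0.5
  (((((¬b ⊃ a) ⊃ b) ⊃ a) ⊃ a) ⊃ a): 0.5 ≤ 0.5, so result = 1
  ((((((¬b ⊃ a) ⊃ b) ⊃ a) ⊃ a) ⊃ a) ⊃ a): 1 > 0.5, so result = 0.5
Checking all 9 assignments confirms none give a value below 0.50.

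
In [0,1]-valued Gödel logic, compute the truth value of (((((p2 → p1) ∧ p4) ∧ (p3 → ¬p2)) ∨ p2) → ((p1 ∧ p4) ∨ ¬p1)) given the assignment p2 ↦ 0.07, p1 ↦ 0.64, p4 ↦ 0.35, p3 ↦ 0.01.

(p2 → p1): 0.07 ≤ 0.64, so result = 1
((p2 → p1) ∧ p4) = min(1, 0.35) = 0.35
¬p2: Gödel ¬ of 0.07 = 0 (operand ≠ 0)
(p3 → ¬p2): 0.01 > 0, so result = 0
(((p2 → p1) ∧ p4) ∧ (p3 → ¬p2)) = min(0.35, 0) = 0
((((p2 → p1) ∧ p4) ∧ (p3 → ¬p2)) ∨ p2) = max(0, 0.07) = 0.07
(p1 ∧ p4) = min(0.64, 0.35) = 0.35
¬p1: Gödel ¬ of 0.64 = 0 (operand ≠ 0)
((p1 ∧ p4) ∨ ¬p1) = max(0.35, 0) = 0.35
(((((p2 → p1) ∧ p4) ∧ (p3 → ¬p2)) ∨ p2) → ((p1 ∧ p4) ∨ ¬p1)): 0.07 ≤ 0.35, so result = 1

1.00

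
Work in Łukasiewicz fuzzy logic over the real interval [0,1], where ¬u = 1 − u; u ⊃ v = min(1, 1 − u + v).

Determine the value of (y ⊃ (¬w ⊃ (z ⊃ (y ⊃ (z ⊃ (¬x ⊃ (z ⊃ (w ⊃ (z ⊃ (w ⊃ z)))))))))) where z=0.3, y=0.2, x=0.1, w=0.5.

¬w: Łukasiewicz ¬ gives 1 − 0.5 = 0.5
¬x: Łukasiewicz ¬ gives 1 − 0.1 = 0.9
(w ⊃ z): min(1, 1 − 0.5 + 0.3) = 0.8
(z ⊃ (w ⊃ z)): min(1, 1 − 0.3 + 0.8) = 1
(w ⊃ (z ⊃ (w ⊃ z))): min(1, 1 − 0.5 + 1) = 1
(z ⊃ (w ⊃ (z ⊃ (w ⊃ z)))): min(1, 1 − 0.3 + 1) = 1
(¬x ⊃ (z ⊃ (w ⊃ (z ⊃ (w ⊃ z))))): min(1, 1 − 0.9 + 1) = 1
(z ⊃ (¬x ⊃ (z ⊃ (w ⊃ (z ⊃ (w ⊃ z)))))): min(1, 1 − 0.3 + 1) = 1
(y ⊃ (z ⊃ (¬x ⊃ (z ⊃ (w ⊃ (z ⊃ (w ⊃ z))))))): min(1, 1 − 0.2 + 1) = 1
(z ⊃ (y ⊃ (z ⊃ (¬x ⊃ (z ⊃ (w ⊃ (z ⊃ (w ⊃ z)))))))): min(1, 1 − 0.3 + 1) = 1
(¬w ⊃ (z ⊃ (y ⊃ (z ⊃ (¬x ⊃ (z ⊃ (w ⊃ (z ⊃ (w ⊃ z))))))))): min(1, 1 − 0.5 + 1) = 1
(y ⊃ (¬w ⊃ (z ⊃ (y ⊃ (z ⊃ (¬x ⊃ (z ⊃ (w ⊃ (z ⊃ (w ⊃ z)))))))))): min(1, 1 − 0.2 + 1) = 1

1.00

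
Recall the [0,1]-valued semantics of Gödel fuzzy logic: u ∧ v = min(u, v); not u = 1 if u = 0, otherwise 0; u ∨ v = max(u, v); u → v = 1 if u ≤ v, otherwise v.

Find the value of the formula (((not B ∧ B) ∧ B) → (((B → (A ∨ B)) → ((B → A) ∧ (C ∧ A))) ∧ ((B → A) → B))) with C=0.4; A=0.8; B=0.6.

1.00

not B: Gödel ¬ of 0.6 = 0 (operand ≠ 0)
(not B ∧ B) = min(0, 0.6) = 0
((not B ∧ B) ∧ B) = min(0, 0.6) = 0
(A ∨ B) = max(0.8, 0.6) = 0.8
(B → (A ∨ B)): 0.6 ≤ 0.8, so result = 1
(B → A): 0.6 ≤ 0.8, so result = 1
(C ∧ A) = min(0.4, 0.8) = 0.4
((B → A) ∧ (C ∧ A)) = min(1, 0.4) = 0.4
((B → (A ∨ B)) → ((B → A) ∧ (C ∧ A))): 1 > 0.4, so result = 0.4
(B → A): 0.6 ≤ 0.8, so result = 1
((B → A) → B): 1 > 0.6, so result = 0.6
(((B → (A ∨ B)) → ((B → A) ∧ (C ∧ A))) ∧ ((B → A) → B)) = min(0.4, 0.6) = 0.4
(((not B ∧ B) ∧ B) → (((B → (A ∨ B)) → ((B → A) ∧ (C ∧ A))) ∧ ((B → A) → B))): 0 ≤ 0.4, so result = 1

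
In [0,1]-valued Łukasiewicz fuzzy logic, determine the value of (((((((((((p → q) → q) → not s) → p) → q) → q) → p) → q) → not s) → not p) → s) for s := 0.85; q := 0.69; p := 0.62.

0.85

(p → q): min(1, 1 − 0.62 + 0.69) = 1
((p → q) → q): min(1, 1 − 1 + 0.69) = 0.69
not s: Łukasiewicz ¬ gives 1 − 0.85 = 0.15
(((p → q) → q) → not s): min(1, 1 − 0.69 + 0.15) = 0.46
((((p → q) → q) → not s) → p): min(1, 1 − 0.46 + 0.62) = 1
(((((p → q) → q) → not s) → p) → q): min(1, 1 − 1 + 0.69) = 0.69
((((((p → q) → q) → not s) → p) → q) → q): min(1, 1 − 0.69 + 0.69) = 1
(((((((p → q) → q) → not s) → p) → q) → q) → p): min(1, 1 − 1 + 0.62) = 0.62
((((((((p → q) → q) → not s) → p) → q) → q) → p) → q): min(1, 1 − 0.62 + 0.69) = 1
not s: Łukasiewicz ¬ gives 1 − 0.85 = 0.15
(((((((((p → q) → q) → not s) → p) → q) → q) → p) → q) → not s): min(1, 1 − 1 + 0.15) = 0.15
not p: Łukasiewicz ¬ gives 1 − 0.62 = 0.38
((((((((((p → q) → q) → not s) → p) → q) → q) → p) → q) → not s) → not p): min(1, 1 − 0.15 + 0.38) = 1
(((((((((((p → q) → q) → not s) → p) → q) → q) → p) → q) → not s) → not p) → s): min(1, 1 − 1 + 0.85) = 0.85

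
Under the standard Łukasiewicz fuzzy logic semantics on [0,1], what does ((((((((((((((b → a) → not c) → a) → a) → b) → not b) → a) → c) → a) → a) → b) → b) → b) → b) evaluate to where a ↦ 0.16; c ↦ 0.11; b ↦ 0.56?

0.83

(b → a): min(1, 1 − 0.56 + 0.16) = 0.6
not c: Łukasiewicz ¬ gives 1 − 0.11 = 0.89
((b → a) → not c): min(1, 1 − 0.6 + 0.89) = 1
(((b → a) → not c) → a): min(1, 1 − 1 + 0.16) = 0.16
((((b → a) → not c) → a) → a): min(1, 1 − 0.16 + 0.16) = 1
(((((b → a) → not c) → a) → a) → b): min(1, 1 − 1 + 0.56) = 0.56
not b: Łukasiewicz ¬ gives 1 − 0.56 = 0.44
((((((b → a) → not c) → a) → a) → b) → not b): min(1, 1 − 0.56 + 0.44) = 0.88
(((((((b → a) → not c) → a) → a) → b) → not b) → a): min(1, 1 − 0.88 + 0.16) = 0.28
((((((((b → a) → not c) → a) → a) → b) → not b) → a) → c): min(1, 1 − 0.28 + 0.11) = 0.83
(((((((((b → a) → not c) → a) → a) → b) → not b) → a) → c) → a): min(1, 1 − 0.83 + 0.16) = 0.33
((((((((((b → a) → not c) → a) → a) → b) → not b) → a) → c) → a) → a): min(1, 1 − 0.33 + 0.16) = 0.83
(((((((((((b → a) → not c) → a) → a) → b) → not b) → a) → c) → a) → a) → b): min(1, 1 − 0.83 + 0.56) = 0.73
((((((((((((b → a) → not c) → a) → a) → b) → not b) → a) → c) → a) → a) → b) → b): min(1, 1 − 0.73 + 0.56) = 0.83
(((((((((((((b → a) → not c) → a) → a) → b) → not b) → a) → c) → a) → a) → b) → b) → b): min(1, 1 − 0.83 + 0.56) = 0.73
((((((((((((((b → a) → not c) → a) → a) → b) → not b) → a) → c) → a) → a) → b) → b) → b) → b): min(1, 1 − 0.73 + 0.56) = 0.83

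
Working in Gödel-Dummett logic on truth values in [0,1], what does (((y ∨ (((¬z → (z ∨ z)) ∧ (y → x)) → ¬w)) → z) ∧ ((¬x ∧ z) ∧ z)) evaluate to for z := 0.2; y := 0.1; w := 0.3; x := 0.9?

0.00

¬z: Gödel ¬ of 0.2 = 0 (operand ≠ 0)
(z ∨ z) = max(0.2, 0.2) = 0.2
(¬z → (z ∨ z)): 0 ≤ 0.2, so result = 1
(y → x): 0.1 ≤ 0.9, so result = 1
((¬z → (z ∨ z)) ∧ (y → x)) = min(1, 1) = 1
¬w: Gödel ¬ of 0.3 = 0 (operand ≠ 0)
(((¬z → (z ∨ z)) ∧ (y → x)) → ¬w): 1 > 0, so result = 0
(y ∨ (((¬z → (z ∨ z)) ∧ (y → x)) → ¬w)) = max(0.1, 0) = 0.1
((y ∨ (((¬z → (z ∨ z)) ∧ (y → x)) → ¬w)) → z): 0.1 ≤ 0.2, so result = 1
¬x: Gödel ¬ of 0.9 = 0 (operand ≠ 0)
(¬x ∧ z) = min(0, 0.2) = 0
((¬x ∧ z) ∧ z) = min(0, 0.2) = 0
(((y ∨ (((¬z → (z ∨ z)) ∧ (y → x)) → ¬w)) → z) ∧ ((¬x ∧ z) ∧ z)) = min(1, 0) = 0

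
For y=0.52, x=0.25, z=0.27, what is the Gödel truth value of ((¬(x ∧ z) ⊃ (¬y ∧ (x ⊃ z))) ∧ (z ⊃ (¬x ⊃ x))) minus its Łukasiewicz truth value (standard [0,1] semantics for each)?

Gödel evaluation:
  (x ∧ z) = min(0.25, 0.27) = 0.25
  ¬(x ∧ z): Gödel ¬ of 0.25 = 0 (operand ≠ 0)
  ¬y: Gödel ¬ of 0.52 = 0 (operand ≠ 0)
  (x ⊃ z): 0.25 ≤ 0.27, so result = 1
  (¬y ∧ (x ⊃ z)) = min(0, 1) = 0
  (¬(x ∧ z) ⊃ (¬y ∧ (x ⊃ z))): 0 ≤ 0, so result = 1
  ¬x: Gödel ¬ of 0.25 = 0 (operand ≠ 0)
  (¬x ⊃ x): 0 ≤ 0.25, so result = 1
  (z ⊃ (¬x ⊃ x)): 0.27 ≤ 1, so result = 1
  ((¬(x ∧ z) ⊃ (¬y ∧ (x ⊃ z))) ∧ (z ⊃ (¬x ⊃ x))) = min(1, 1) = 1
  Gödel value = 1
Łukasiewicz evaluation:
  (x ∧ z) = min(0.25, 0.27) = 0.25
  ¬(x ∧ z): Łukasiewicz ¬ gives 1 − 0.25 = 0.75
  ¬y: Łukasiewicz ¬ gives 1 − 0.52 = 0.48
  (x ⊃ z): min(1, 1 − 0.25 + 0.27) = 1
  (¬y ∧ (x ⊃ z)) = min(0.48, 1) = 0.48
  (¬(x ∧ z) ⊃ (¬y ∧ (x ⊃ z))): min(1, 1 − 0.75 + 0.48) = 0.73
  ¬x: Łukasiewicz ¬ gives 1 − 0.25 = 0.75
  (¬x ⊃ x): min(1, 1 − 0.75 + 0.25) = 0.5
  (z ⊃ (¬x ⊃ x)): min(1, 1 − 0.27 + 0.5) = 1
  ((¬(x ∧ z) ⊃ (¬y ∧ (x ⊃ z))) ∧ (z ⊃ (¬x ⊃ x))) = min(0.73, 1) = 0.73
  Łukasiewicz value = 0.73
Difference: 1 − 0.73 = 0.27

0.27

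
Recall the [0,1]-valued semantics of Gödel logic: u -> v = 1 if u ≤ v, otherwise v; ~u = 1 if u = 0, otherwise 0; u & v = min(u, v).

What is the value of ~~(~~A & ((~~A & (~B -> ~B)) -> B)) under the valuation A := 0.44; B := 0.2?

~A: Gödel ¬ of 0.44 = 0 (operand ≠ 0)
~~A: Gödel ¬ of 0 = 1 (operand is 0)
~A: Gödel ¬ of 0.44 = 0 (operand ≠ 0)
~~A: Gödel ¬ of 0 = 1 (operand is 0)
~B: Gödel ¬ of 0.2 = 0 (operand ≠ 0)
~B: Gödel ¬ of 0.2 = 0 (operand ≠ 0)
(~B -> ~B): 0 ≤ 0, so result = 1
(~~A & (~B -> ~B)) = min(1, 1) = 1
((~~A & (~B -> ~B)) -> B): 1 > 0.2, so result = 0.2
(~~A & ((~~A & (~B -> ~B)) -> B)) = min(1, 0.2) = 0.2
~(~~A & ((~~A & (~B -> ~B)) -> B)): Gödel ¬ of 0.2 = 0 (operand ≠ 0)
~~(~~A & ((~~A & (~B -> ~B)) -> B)): Gödel ¬ of 0 = 1 (operand is 0)

1.00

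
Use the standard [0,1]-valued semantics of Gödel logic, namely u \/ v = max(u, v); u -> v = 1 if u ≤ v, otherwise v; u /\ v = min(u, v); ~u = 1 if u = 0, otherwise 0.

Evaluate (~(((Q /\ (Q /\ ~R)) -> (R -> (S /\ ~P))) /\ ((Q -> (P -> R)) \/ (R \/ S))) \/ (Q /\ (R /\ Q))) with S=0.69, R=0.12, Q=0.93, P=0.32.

~R: Gödel ¬ of 0.12 = 0 (operand ≠ 0)
(Q /\ ~R) = min(0.93, 0) = 0
(Q /\ (Q /\ ~R)) = min(0.93, 0) = 0
~P: Gödel ¬ of 0.32 = 0 (operand ≠ 0)
(S /\ ~P) = min(0.69, 0) = 0
(R -> (S /\ ~P)): 0.12 > 0, so result = 0
((Q /\ (Q /\ ~R)) -> (R -> (S /\ ~P))): 0 ≤ 0, so result = 1
(P -> R): 0.32 > 0.12, so result = 0.12
(Q -> (P -> R)): 0.93 > 0.12, so result = 0.12
(R \/ S) = max(0.12, 0.69) = 0.69
((Q -> (P -> R)) \/ (R \/ S)) = max(0.12, 0.69) = 0.69
(((Q /\ (Q /\ ~R)) -> (R -> (S /\ ~P))) /\ ((Q -> (P -> R)) \/ (R \/ S))) = min(1, 0.69) = 0.69
~(((Q /\ (Q /\ ~R)) -> (R -> (S /\ ~P))) /\ ((Q -> (P -> R)) \/ (R \/ S))): Gödel ¬ of 0.69 = 0 (operand ≠ 0)
(R /\ Q) = min(0.12, 0.93) = 0.12
(Q /\ (R /\ Q)) = min(0.93, 0.12) = 0.12
(~(((Q /\ (Q /\ ~R)) -> (R -> (S /\ ~P))) /\ ((Q -> (P -> R)) \/ (R \/ S))) \/ (Q /\ (R /\ Q))) = max(0, 0.12) = 0.12

0.12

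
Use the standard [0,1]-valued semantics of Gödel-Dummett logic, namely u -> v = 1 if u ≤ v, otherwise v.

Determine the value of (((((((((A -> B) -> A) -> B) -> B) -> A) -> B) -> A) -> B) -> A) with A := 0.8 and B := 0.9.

0.80

(A -> B): 0.8 ≤ 0.9, so result = 1
((A -> B) -> A): 1 > 0.8, so result = 0.8
(((A -> B) -> A) -> B): 0.8 ≤ 0.9, so result = 1
((((A -> B) -> A) -> B) -> B): 1 > 0.9, so result = 0.9
(((((A -> B) -> A) -> B) -> B) -> A): 0.9 > 0.8, so result = 0.8
((((((A -> B) -> A) -> B) -> B) -> A) -> B): 0.8 ≤ 0.9, so result = 1
(((((((A -> B) -> A) -> B) -> B) -> A) -> B) -> A): 1 > 0.8, so result = 0.8
((((((((A -> B) -> A) -> B) -> B) -> A) -> B) -> A) -> B): 0.8 ≤ 0.9, so result = 1
(((((((((A -> B) -> A) -> B) -> B) -> A) -> B) -> A) -> B) -> A): 1 > 0.8, so result = 0.8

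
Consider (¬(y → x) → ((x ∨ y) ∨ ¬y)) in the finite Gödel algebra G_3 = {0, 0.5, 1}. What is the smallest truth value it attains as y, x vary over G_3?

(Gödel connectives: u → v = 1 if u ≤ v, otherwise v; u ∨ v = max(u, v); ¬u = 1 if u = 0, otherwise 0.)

0.50

The minimum is attained at y = 0.5, x = 0:
  (y → x): 0.5 > 0, so result = 0
  ¬(y → x): Gödel ¬ of 0 = 1 (operand is 0)
  (x ∨ y) = max(0, 0.5) = 0.5
  ¬y: Gödel ¬ of 0.5 = 0 (operand ≠ 0)
  ((x ∨ y) ∨ ¬y) = max(0.5, 0) = 0.5
  (¬(y → x) → ((x ∨ y) ∨ ¬y)): 1 > 0.5, so result = 0.5
Checking all 9 assignments confirms none give a value below 0.50.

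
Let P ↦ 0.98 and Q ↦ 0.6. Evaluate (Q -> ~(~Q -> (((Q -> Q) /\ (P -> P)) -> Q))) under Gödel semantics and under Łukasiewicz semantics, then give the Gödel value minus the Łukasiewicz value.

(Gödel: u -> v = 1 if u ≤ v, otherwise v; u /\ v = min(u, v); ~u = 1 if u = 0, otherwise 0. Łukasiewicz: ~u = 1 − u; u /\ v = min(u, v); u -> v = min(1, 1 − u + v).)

Gödel evaluation:
  ~Q: Gödel ¬ of 0.6 = 0 (operand ≠ 0)
  (Q -> Q): 0.6 ≤ 0.6, so result = 1
  (P -> P): 0.98 ≤ 0.98, so result = 1
  ((Q -> Q) /\ (P -> P)) = min(1, 1) = 1
  (((Q -> Q) /\ (P -> P)) -> Q): 1 > 0.6, so result = 0.6
  (~Q -> (((Q -> Q) /\ (P -> P)) -> Q)): 0 ≤ 0.6, so result = 1
  ~(~Q -> (((Q -> Q) /\ (P -> P)) -> Q)): Gödel ¬ of 1 = 0 (operand ≠ 0)
  (Q -> ~(~Q -> (((Q -> Q) /\ (P -> P)) -> Q))): 0.6 > 0, so result = 0
  Gödel value = 0
Łukasiewicz evaluation:
  ~Q: Łukasiewicz ¬ gives 1 − 0.6 = 0.4
  (Q -> Q): min(1, 1 − 0.6 + 0.6) = 1
  (P -> P): min(1, 1 − 0.98 + 0.98) = 1
  ((Q -> Q) /\ (P -> P)) = min(1, 1) = 1
  (((Q -> Q) /\ (P -> P)) -> Q): min(1, 1 − 1 + 0.6) = 0.6
  (~Q -> (((Q -> Q) /\ (P -> P)) -> Q)): min(1, 1 − 0.4 + 0.6) = 1
  ~(~Q -> (((Q -> Q) /\ (P -> P)) -> Q)): Łukasiewicz ¬ gives 1 − 1 = 0
  (Q -> ~(~Q -> (((Q -> Q) /\ (P -> P)) -> Q))): min(1, 1 − 0.6 + 0) = 0.4
  Łukasiewicz value = 0.4
Difference: 0 − 0.4 = -0.40

-0.40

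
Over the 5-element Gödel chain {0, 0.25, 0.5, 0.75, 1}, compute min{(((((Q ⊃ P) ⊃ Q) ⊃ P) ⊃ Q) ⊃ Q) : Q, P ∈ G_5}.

The minimum is attained at Q = 0.25, P = 0:
  (Q ⊃ P): 0.25 > 0, so result = 0
  ((Q ⊃ P) ⊃ Q): 0 ≤ 0.25, so result = 1
  (((Q ⊃ P) ⊃ Q) ⊃ P): 1 > 0, so result = 0
  ((((Q ⊃ P) ⊃ Q) ⊃ P) ⊃ Q): 0 ≤ 0.25, so result = 1
  (((((Q ⊃ P) ⊃ Q) ⊃ P) ⊃ Q) ⊃ Q): 1 > 0.25, so result = 0.25
Checking all 25 assignments confirms none give a value below 0.25.

0.25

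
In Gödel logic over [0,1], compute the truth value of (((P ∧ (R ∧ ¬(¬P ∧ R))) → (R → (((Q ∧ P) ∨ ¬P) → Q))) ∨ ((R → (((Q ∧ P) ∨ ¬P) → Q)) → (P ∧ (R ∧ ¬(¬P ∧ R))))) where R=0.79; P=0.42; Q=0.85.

¬P: Gödel ¬ of 0.42 = 0 (operand ≠ 0)
(¬P ∧ R) = min(0, 0.79) = 0
¬(¬P ∧ R): Gödel ¬ of 0 = 1 (operand is 0)
(R ∧ ¬(¬P ∧ R)) = min(0.79, 1) = 0.79
(P ∧ (R ∧ ¬(¬P ∧ R))) = min(0.42, 0.79) = 0.42
(Q ∧ P) = min(0.85, 0.42) = 0.42
¬P: Gödel ¬ of 0.42 = 0 (operand ≠ 0)
((Q ∧ P) ∨ ¬P) = max(0.42, 0) = 0.42
(((Q ∧ P) ∨ ¬P) → Q): 0.42 ≤ 0.85, so result = 1
(R → (((Q ∧ P) ∨ ¬P) → Q)): 0.79 ≤ 1, so result = 1
((P ∧ (R ∧ ¬(¬P ∧ R))) → (R → (((Q ∧ P) ∨ ¬P) → Q))): 0.42 ≤ 1, so result = 1
(Q ∧ P) = min(0.85, 0.42) = 0.42
¬P: Gödel ¬ of 0.42 = 0 (operand ≠ 0)
((Q ∧ P) ∨ ¬P) = max(0.42, 0) = 0.42
(((Q ∧ P) ∨ ¬P) → Q): 0.42 ≤ 0.85, so result = 1
(R → (((Q ∧ P) ∨ ¬P) → Q)): 0.79 ≤ 1, so result = 1
¬P: Gödel ¬ of 0.42 = 0 (operand ≠ 0)
(¬P ∧ R) = min(0, 0.79) = 0
¬(¬P ∧ R): Gödel ¬ of 0 = 1 (operand is 0)
(R ∧ ¬(¬P ∧ R)) = min(0.79, 1) = 0.79
(P ∧ (R ∧ ¬(¬P ∧ R))) = min(0.42, 0.79) = 0.42
((R → (((Q ∧ P) ∨ ¬P) → Q)) → (P ∧ (R ∧ ¬(¬P ∧ R)))): 1 > 0.42, so result = 0.42
(((P ∧ (R ∧ ¬(¬P ∧ R))) → (R → (((Q ∧ P) ∨ ¬P) → Q))) ∨ ((R → (((Q ∧ P) ∨ ¬P) → Q)) → (P ∧ (R ∧ ¬(¬P ∧ R))))) = max(1, 0.42) = 1

1.00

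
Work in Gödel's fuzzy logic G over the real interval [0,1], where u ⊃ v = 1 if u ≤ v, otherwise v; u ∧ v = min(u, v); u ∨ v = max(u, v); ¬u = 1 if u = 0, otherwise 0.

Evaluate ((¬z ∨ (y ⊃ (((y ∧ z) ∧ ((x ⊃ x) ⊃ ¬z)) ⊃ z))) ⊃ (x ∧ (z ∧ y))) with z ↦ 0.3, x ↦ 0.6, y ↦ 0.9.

0.30

¬z: Gödel ¬ of 0.3 = 0 (operand ≠ 0)
(y ∧ z) = min(0.9, 0.3) = 0.3
(x ⊃ x): 0.6 ≤ 0.6, so result = 1
¬z: Gödel ¬ of 0.3 = 0 (operand ≠ 0)
((x ⊃ x) ⊃ ¬z): 1 > 0, so result = 0
((y ∧ z) ∧ ((x ⊃ x) ⊃ ¬z)) = min(0.3, 0) = 0
(((y ∧ z) ∧ ((x ⊃ x) ⊃ ¬z)) ⊃ z): 0 ≤ 0.3, so result = 1
(y ⊃ (((y ∧ z) ∧ ((x ⊃ x) ⊃ ¬z)) ⊃ z)): 0.9 ≤ 1, so result = 1
(¬z ∨ (y ⊃ (((y ∧ z) ∧ ((x ⊃ x) ⊃ ¬z)) ⊃ z))) = max(0, 1) = 1
(z ∧ y) = min(0.3, 0.9) = 0.3
(x ∧ (z ∧ y)) = min(0.6, 0.3) = 0.3
((¬z ∨ (y ⊃ (((y ∧ z) ∧ ((x ⊃ x) ⊃ ¬z)) ⊃ z))) ⊃ (x ∧ (z ∧ y))): 1 > 0.3, so result = 0.3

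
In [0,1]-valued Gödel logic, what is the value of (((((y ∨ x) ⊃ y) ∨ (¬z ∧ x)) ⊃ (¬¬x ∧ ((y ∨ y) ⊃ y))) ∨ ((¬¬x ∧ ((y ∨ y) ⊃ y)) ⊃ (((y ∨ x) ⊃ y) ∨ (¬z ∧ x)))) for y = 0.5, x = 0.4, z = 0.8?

(y ∨ x) = max(0.5, 0.4) = 0.5
((y ∨ x) ⊃ y): 0.5 ≤ 0.5, so result = 1
¬z: Gödel ¬ of 0.8 = 0 (operand ≠ 0)
(¬z ∧ x) = min(0, 0.4) = 0
(((y ∨ x) ⊃ y) ∨ (¬z ∧ x)) = max(1, 0) = 1
¬x: Gödel ¬ of 0.4 = 0 (operand ≠ 0)
¬¬x: Gödel ¬ of 0 = 1 (operand is 0)
(y ∨ y) = max(0.5, 0.5) = 0.5
((y ∨ y) ⊃ y): 0.5 ≤ 0.5, so result = 1
(¬¬x ∧ ((y ∨ y) ⊃ y)) = min(1, 1) = 1
((((y ∨ x) ⊃ y) ∨ (¬z ∧ x)) ⊃ (¬¬x ∧ ((y ∨ y) ⊃ y))): 1 ≤ 1, so result = 1
¬x: Gödel ¬ of 0.4 = 0 (operand ≠ 0)
¬¬x: Gödel ¬ of 0 = 1 (operand is 0)
(y ∨ y) = max(0.5, 0.5) = 0.5
((y ∨ y) ⊃ y): 0.5 ≤ 0.5, so result = 1
(¬¬x ∧ ((y ∨ y) ⊃ y)) = min(1, 1) = 1
(y ∨ x) = max(0.5, 0.4) = 0.5
((y ∨ x) ⊃ y): 0.5 ≤ 0.5, so result = 1
¬z: Gödel ¬ of 0.8 = 0 (operand ≠ 0)
(¬z ∧ x) = min(0, 0.4) = 0
(((y ∨ x) ⊃ y) ∨ (¬z ∧ x)) = max(1, 0) = 1
((¬¬x ∧ ((y ∨ y) ⊃ y)) ⊃ (((y ∨ x) ⊃ y) ∨ (¬z ∧ x))): 1 ≤ 1, so result = 1
(((((y ∨ x) ⊃ y) ∨ (¬z ∧ x)) ⊃ (¬¬x ∧ ((y ∨ y) ⊃ y))) ∨ ((¬¬x ∧ ((y ∨ y) ⊃ y)) ⊃ (((y ∨ x) ⊃ y) ∨ (¬z ∧ x)))) = max(1, 1) = 1

1.00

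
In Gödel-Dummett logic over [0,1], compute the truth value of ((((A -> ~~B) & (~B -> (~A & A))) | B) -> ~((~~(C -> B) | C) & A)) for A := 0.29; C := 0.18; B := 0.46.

0.00

~B: Gödel ¬ of 0.46 = 0 (operand ≠ 0)
~~B: Gödel ¬ of 0 = 1 (operand is 0)
(A -> ~~B): 0.29 ≤ 1, so result = 1
~B: Gödel ¬ of 0.46 = 0 (operand ≠ 0)
~A: Gödel ¬ of 0.29 = 0 (operand ≠ 0)
(~A & A) = min(0, 0.29) = 0
(~B -> (~A & A)): 0 ≤ 0, so result = 1
((A -> ~~B) & (~B -> (~A & A))) = min(1, 1) = 1
(((A -> ~~B) & (~B -> (~A & A))) | B) = max(1, 0.46) = 1
(C -> B): 0.18 ≤ 0.46, so result = 1
~(C -> B): Gödel ¬ of 1 = 0 (operand ≠ 0)
~~(C -> B): Gödel ¬ of 0 = 1 (operand is 0)
(~~(C -> B) | C) = max(1, 0.18) = 1
((~~(C -> B) | C) & A) = min(1, 0.29) = 0.29
~((~~(C -> B) | C) & A): Gödel ¬ of 0.29 = 0 (operand ≠ 0)
((((A -> ~~B) & (~B -> (~A & A))) | B) -> ~((~~(C -> B) | C) & A)): 1 > 0, so result = 0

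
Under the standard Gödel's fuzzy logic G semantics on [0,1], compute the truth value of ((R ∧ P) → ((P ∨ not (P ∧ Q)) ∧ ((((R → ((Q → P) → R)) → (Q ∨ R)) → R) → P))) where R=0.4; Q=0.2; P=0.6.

(R ∧ P) = min(0.4, 0.6) = 0.4
(P ∧ Q) = min(0.6, 0.2) = 0.2
not (P ∧ Q): Gödel ¬ of 0.2 = 0 (operand ≠ 0)
(P ∨ not (P ∧ Q)) = max(0.6, 0) = 0.6
(Q → P): 0.2 ≤ 0.6, so result = 1
((Q → P) → R): 1 > 0.4, so result = 0.4
(R → ((Q → P) → R)): 0.4 ≤ 0.4, so result = 1
(Q ∨ R) = max(0.2, 0.4) = 0.4
((R → ((Q → P) → R)) → (Q ∨ R)): 1 > 0.4, so result = 0.4
(((R → ((Q → P) → R)) → (Q ∨ R)) → R): 0.4 ≤ 0.4, so result = 1
((((R → ((Q → P) → R)) → (Q ∨ R)) → R) → P): 1 > 0.6, so result = 0.6
((P ∨ not (P ∧ Q)) ∧ ((((R → ((Q → P) → R)) → (Q ∨ R)) → R) → P)) = min(0.6, 0.6) = 0.6
((R ∧ P) → ((P ∨ not (P ∧ Q)) ∧ ((((R → ((Q → P) → R)) → (Q ∨ R)) → R) → P))): 0.4 ≤ 0.6, so result = 1

1.00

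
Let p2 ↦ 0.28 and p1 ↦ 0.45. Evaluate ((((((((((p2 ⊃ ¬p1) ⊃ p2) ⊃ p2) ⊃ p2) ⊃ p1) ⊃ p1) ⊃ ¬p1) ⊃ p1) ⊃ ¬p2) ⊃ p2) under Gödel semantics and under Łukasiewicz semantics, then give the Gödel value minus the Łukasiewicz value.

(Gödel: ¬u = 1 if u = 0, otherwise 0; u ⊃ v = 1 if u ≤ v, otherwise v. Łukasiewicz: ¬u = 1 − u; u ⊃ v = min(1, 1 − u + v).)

Gödel evaluation:
  ¬p1: Gödel ¬ of 0.45 = 0 (operand ≠ 0)
  (p2 ⊃ ¬p1): 0.28 > 0, so result = 0
  ((p2 ⊃ ¬p1) ⊃ p2): 0 ≤ 0.28, so result = 1
  (((p2 ⊃ ¬p1) ⊃ p2) ⊃ p2): 1 > 0.28, so result = 0.28
  ((((p2 ⊃ ¬p1) ⊃ p2) ⊃ p2) ⊃ p2): 0.28 ≤ 0.28, so result = 1
  (((((p2 ⊃ ¬p1) ⊃ p2) ⊃ p2) ⊃ p2) ⊃ p1): 1 > 0.45, so result = 0.45
  ((((((p2 ⊃ ¬p1) ⊃ p2) ⊃ p2) ⊃ p2) ⊃ p1) ⊃ p1): 0.45 ≤ 0.45, so result = 1
  ¬p1: Gödel ¬ of 0.45 = 0 (operand ≠ 0)
  (((((((p2 ⊃ ¬p1) ⊃ p2) ⊃ p2) ⊃ p2) ⊃ p1) ⊃ p1) ⊃ ¬p1): 1 > 0, so result = 0
  ((((((((p2 ⊃ ¬p1) ⊃ p2) ⊃ p2) ⊃ p2) ⊃ p1) ⊃ p1) ⊃ ¬p1) ⊃ p1): 0 ≤ 0.45, so result = 1
  ¬p2: Gödel ¬ of 0.28 = 0 (operand ≠ 0)
  (((((((((p2 ⊃ ¬p1) ⊃ p2) ⊃ p2) ⊃ p2) ⊃ p1) ⊃ p1) ⊃ ¬p1) ⊃ p1) ⊃ ¬p2): 1 > 0, so result = 0
  ((((((((((p2 ⊃ ¬p1) ⊃ p2) ⊃ p2) ⊃ p2) ⊃ p1) ⊃ p1) ⊃ ¬p1) ⊃ p1) ⊃ ¬p2) ⊃ p2): 0 ≤ 0.28, so result = 1
  Gödel value = 1
Łukasiewicz evaluation:
  ¬p1: Łukasiewicz ¬ gives 1 − 0.45 = 0.55
  (p2 ⊃ ¬p1): min(1, 1 − 0.28 + 0.55) = 1
  ((p2 ⊃ ¬p1) ⊃ p2): min(1, 1 − 1 + 0.28) = 0.28
  (((p2 ⊃ ¬p1) ⊃ p2) ⊃ p2): min(1, 1 − 0.28 + 0.28) = 1
  ((((p2 ⊃ ¬p1) ⊃ p2) ⊃ p2) ⊃ p2): min(1, 1 − 1 + 0.28) = 0.28
  (((((p2 ⊃ ¬p1) ⊃ p2) ⊃ p2) ⊃ p2) ⊃ p1): min(1, 1 − 0.28 + 0.45) = 1
  ((((((p2 ⊃ ¬p1) ⊃ p2) ⊃ p2) ⊃ p2) ⊃ p1) ⊃ p1): min(1, 1 − 1 + 0.45) = 0.45
  ¬p1: Łukasiewicz ¬ gives 1 − 0.45 = 0.55
  (((((((p2 ⊃ ¬p1) ⊃ p2) ⊃ p2) ⊃ p2) ⊃ p1) ⊃ p1) ⊃ ¬p1): min(1, 1 − 0.45 + 0.55) = 1
  ((((((((p2 ⊃ ¬p1) ⊃ p2) ⊃ p2) ⊃ p2) ⊃ p1) ⊃ p1) ⊃ ¬p1) ⊃ p1): min(1, 1 − 1 + 0.45) = 0.45
  ¬p2: Łukasiewicz ¬ gives 1 − 0.28 = 0.72
  (((((((((p2 ⊃ ¬p1) ⊃ p2) ⊃ p2) ⊃ p2) ⊃ p1) ⊃ p1) ⊃ ¬p1) ⊃ p1) ⊃ ¬p2): min(1, 1 − 0.45 + 0.72) = 1
  ((((((((((p2 ⊃ ¬p1) ⊃ p2) ⊃ p2) ⊃ p2) ⊃ p1) ⊃ p1) ⊃ ¬p1) ⊃ p1) ⊃ ¬p2) ⊃ p2): min(1, 1 − 1 + 0.28) = 0.28
  Łukasiewicz value = 0.28
Difference: 1 − 0.28 = 0.72

0.72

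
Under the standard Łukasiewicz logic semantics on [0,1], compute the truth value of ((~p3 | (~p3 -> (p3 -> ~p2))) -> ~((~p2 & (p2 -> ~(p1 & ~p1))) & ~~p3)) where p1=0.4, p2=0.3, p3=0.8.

~p3: Łukasiewicz ¬ gives 1 − 0.8 = 0.2
~p3: Łukasiewicz ¬ gives 1 − 0.8 = 0.2
~p2: Łukasiewicz ¬ gives 1 − 0.3 = 0.7
(p3 -> ~p2): min(1, 1 − 0.8 + 0.7) = 0.9
(~p3 -> (p3 -> ~p2)): min(1, 1 − 0.2 + 0.9) = 1
(~p3 | (~p3 -> (p3 -> ~p2))) = max(0.2, 1) = 1
~p2: Łukasiewicz ¬ gives 1 − 0.3 = 0.7
~p1: Łukasiewicz ¬ gives 1 − 0.4 = 0.6
(p1 & ~p1) = min(0.4, 0.6) = 0.4
~(p1 & ~p1): Łukasiewicz ¬ gives 1 − 0.4 = 0.6
(p2 -> ~(p1 & ~p1)): min(1, 1 − 0.3 + 0.6) = 1
(~p2 & (p2 -> ~(p1 & ~p1))) = min(0.7, 1) = 0.7
~p3: Łukasiewicz ¬ gives 1 − 0.8 = 0.2
~~p3: Łukasiewicz ¬ gives 1 − 0.2 = 0.8
((~p2 & (p2 -> ~(p1 & ~p1))) & ~~p3) = min(0.7, 0.8) = 0.7
~((~p2 & (p2 -> ~(p1 & ~p1))) & ~~p3): Łukasiewicz ¬ gives 1 − 0.7 = 0.3
((~p3 | (~p3 -> (p3 -> ~p2))) -> ~((~p2 & (p2 -> ~(p1 & ~p1))) & ~~p3)): min(1, 1 − 1 + 0.3) = 0.3

0.30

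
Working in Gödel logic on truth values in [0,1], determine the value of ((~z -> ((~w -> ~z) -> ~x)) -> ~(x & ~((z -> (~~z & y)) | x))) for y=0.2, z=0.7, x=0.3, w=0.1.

~z: Gödel ¬ of 0.7 = 0 (operand ≠ 0)
~w: Gödel ¬ of 0.1 = 0 (operand ≠ 0)
~z: Gödel ¬ of 0.7 = 0 (operand ≠ 0)
(~w -> ~z): 0 ≤ 0, so result = 1
~x: Gödel ¬ of 0.3 = 0 (operand ≠ 0)
((~w -> ~z) -> ~x): 1 > 0, so result = 0
(~z -> ((~w -> ~z) -> ~x)): 0 ≤ 0, so result = 1
~z: Gödel ¬ of 0.7 = 0 (operand ≠ 0)
~~z: Gödel ¬ of 0 = 1 (operand is 0)
(~~z & y) = min(1, 0.2) = 0.2
(z -> (~~z & y)): 0.7 > 0.2, so result = 0.2
((z -> (~~z & y)) | x) = max(0.2, 0.3) = 0.3
~((z -> (~~z & y)) | x): Gödel ¬ of 0.3 = 0 (operand ≠ 0)
(x & ~((z -> (~~z & y)) | x)) = min(0.3, 0) = 0
~(x & ~((z -> (~~z & y)) | x)): Gödel ¬ of 0 = 1 (operand is 0)
((~z -> ((~w -> ~z) -> ~x)) -> ~(x & ~((z -> (~~z & y)) | x))): 1 ≤ 1, so result = 1

1.00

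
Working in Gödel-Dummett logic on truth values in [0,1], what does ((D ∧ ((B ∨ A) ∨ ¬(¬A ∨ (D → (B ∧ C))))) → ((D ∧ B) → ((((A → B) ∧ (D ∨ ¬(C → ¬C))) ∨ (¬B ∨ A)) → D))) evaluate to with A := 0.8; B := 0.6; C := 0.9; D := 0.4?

(B ∨ A) = max(0.6, 0.8) = 0.8
¬A: Gödel ¬ of 0.8 = 0 (operand ≠ 0)
(B ∧ C) = min(0.6, 0.9) = 0.6
(D → (B ∧ C)): 0.4 ≤ 0.6, so result = 1
(¬A ∨ (D → (B ∧ C))) = max(0, 1) = 1
¬(¬A ∨ (D → (B ∧ C))): Gödel ¬ of 1 = 0 (operand ≠ 0)
((B ∨ A) ∨ ¬(¬A ∨ (D → (B ∧ C)))) = max(0.8, 0) = 0.8
(D ∧ ((B ∨ A) ∨ ¬(¬A ∨ (D → (B ∧ C))))) = min(0.4, 0.8) = 0.4
(D ∧ B) = min(0.4, 0.6) = 0.4
(A → B): 0.8 > 0.6, so result = 0.6
¬C: Gödel ¬ of 0.9 = 0 (operand ≠ 0)
(C → ¬C): 0.9 > 0, so result = 0
¬(C → ¬C): Gödel ¬ of 0 = 1 (operand is 0)
(D ∨ ¬(C → ¬C)) = max(0.4, 1) = 1
((A → B) ∧ (D ∨ ¬(C → ¬C))) = min(0.6, 1) = 0.6
¬B: Gödel ¬ of 0.6 = 0 (operand ≠ 0)
(¬B ∨ A) = max(0, 0.8) = 0.8
(((A → B) ∧ (D ∨ ¬(C → ¬C))) ∨ (¬B ∨ A)) = max(0.6, 0.8) = 0.8
((((A → B) ∧ (D ∨ ¬(C → ¬C))) ∨ (¬B ∨ A)) → D): 0.8 > 0.4, so result = 0.4
((D ∧ B) → ((((A → B) ∧ (D ∨ ¬(C → ¬C))) ∨ (¬B ∨ A)) → D)): 0.4 ≤ 0.4, so result = 1
((D ∧ ((B ∨ A) ∨ ¬(¬A ∨ (D → (B ∧ C))))) → ((D ∧ B) → ((((A → B) ∧ (D ∨ ¬(C → ¬C))) ∨ (¬B ∨ A)) → D))): 0.4 ≤ 1, so result = 1

1.00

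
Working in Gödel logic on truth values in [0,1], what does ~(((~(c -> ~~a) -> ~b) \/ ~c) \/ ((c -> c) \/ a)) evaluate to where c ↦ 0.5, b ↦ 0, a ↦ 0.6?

0.00

~a: Gödel ¬ of 0.6 = 0 (operand ≠ 0)
~~a: Gödel ¬ of 0 = 1 (operand is 0)
(c -> ~~a): 0.5 ≤ 1, so result = 1
~(c -> ~~a): Gödel ¬ of 1 = 0 (operand ≠ 0)
~b: Gödel ¬ of 0 = 1 (operand is 0)
(~(c -> ~~a) -> ~b): 0 ≤ 1, so result = 1
~c: Gödel ¬ of 0.5 = 0 (operand ≠ 0)
((~(c -> ~~a) -> ~b) \/ ~c) = max(1, 0) = 1
(c -> c): 0.5 ≤ 0.5, so result = 1
((c -> c) \/ a) = max(1, 0.6) = 1
(((~(c -> ~~a) -> ~b) \/ ~c) \/ ((c -> c) \/ a)) = max(1, 1) = 1
~(((~(c -> ~~a) -> ~b) \/ ~c) \/ ((c -> c) \/ a)): Gödel ¬ of 1 = 0 (operand ≠ 0)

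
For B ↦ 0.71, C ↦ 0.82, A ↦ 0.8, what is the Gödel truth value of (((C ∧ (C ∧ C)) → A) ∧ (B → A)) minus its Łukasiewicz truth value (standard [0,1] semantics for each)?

-0.18

Gödel evaluation:
  (C ∧ C) = min(0.82, 0.82) = 0.82
  (C ∧ (C ∧ C)) = min(0.82, 0.82) = 0.82
  ((C ∧ (C ∧ C)) → A): 0.82 > 0.8, so result = 0.8
  (B → A): 0.71 ≤ 0.8, so result = 1
  (((C ∧ (C ∧ C)) → A) ∧ (B → A)) = min(0.8, 1) = 0.8
  Gödel value = 0.8
Łukasiewicz evaluation:
  (C ∧ C) = min(0.82, 0.82) = 0.82
  (C ∧ (C ∧ C)) = min(0.82, 0.82) = 0.82
  ((C ∧ (C ∧ C)) → A): min(1, 1 − 0.82 + 0.8) = 0.98
  (B → A): min(1, 1 − 0.71 + 0.8) = 1
  (((C ∧ (C ∧ C)) → A) ∧ (B → A)) = min(0.98, 1) = 0.98
  Łukasiewicz value = 0.98
Difference: 0.8 − 0.98 = -0.18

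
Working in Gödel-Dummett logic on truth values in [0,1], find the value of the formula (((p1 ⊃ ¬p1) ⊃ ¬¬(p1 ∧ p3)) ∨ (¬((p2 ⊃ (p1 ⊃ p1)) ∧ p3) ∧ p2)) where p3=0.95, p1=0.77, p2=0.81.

¬p1: Gödel ¬ of 0.77 = 0 (operand ≠ 0)
(p1 ⊃ ¬p1): 0.77 > 0, so result = 0
(p1 ∧ p3) = min(0.77, 0.95) = 0.77
¬(p1 ∧ p3): Gödel ¬ of 0.77 = 0 (operand ≠ 0)
¬¬(p1 ∧ p3): Gödel ¬ of 0 = 1 (operand is 0)
((p1 ⊃ ¬p1) ⊃ ¬¬(p1 ∧ p3)): 0 ≤ 1, so result = 1
(p1 ⊃ p1): 0.77 ≤ 0.77, so result = 1
(p2 ⊃ (p1 ⊃ p1)): 0.81 ≤ 1, so result = 1
((p2 ⊃ (p1 ⊃ p1)) ∧ p3) = min(1, 0.95) = 0.95
¬((p2 ⊃ (p1 ⊃ p1)) ∧ p3): Gödel ¬ of 0.95 = 0 (operand ≠ 0)
(¬((p2 ⊃ (p1 ⊃ p1)) ∧ p3) ∧ p2) = min(0, 0.81) = 0
(((p1 ⊃ ¬p1) ⊃ ¬¬(p1 ∧ p3)) ∨ (¬((p2 ⊃ (p1 ⊃ p1)) ∧ p3) ∧ p2)) = max(1, 0) = 1

1.00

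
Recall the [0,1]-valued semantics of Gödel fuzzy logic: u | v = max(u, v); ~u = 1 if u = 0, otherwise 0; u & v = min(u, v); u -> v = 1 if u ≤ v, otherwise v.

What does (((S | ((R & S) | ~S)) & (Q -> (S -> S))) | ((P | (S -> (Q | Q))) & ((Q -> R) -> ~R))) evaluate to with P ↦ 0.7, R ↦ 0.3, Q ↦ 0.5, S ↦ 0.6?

(R & S) = min(0.3, 0.6) = 0.3
~S: Gödel ¬ of 0.6 = 0 (operand ≠ 0)
((R & S) | ~S) = max(0.3, 0) = 0.3
(S | ((R & S) | ~S)) = max(0.6, 0.3) = 0.6
(S -> S): 0.6 ≤ 0.6, so result = 1
(Q -> (S -> S)): 0.5 ≤ 1, so result = 1
((S | ((R & S) | ~S)) & (Q -> (S -> S))) = min(0.6, 1) = 0.6
(Q | Q) = max(0.5, 0.5) = 0.5
(S -> (Q | Q)): 0.6 > 0.5, so result = 0.5
(P | (S -> (Q | Q))) = max(0.7, 0.5) = 0.7
(Q -> R): 0.5 > 0.3, so result = 0.3
~R: Gödel ¬ of 0.3 = 0 (operand ≠ 0)
((Q -> R) -> ~R): 0.3 > 0, so result = 0
((P | (S -> (Q | Q))) & ((Q -> R) -> ~R)) = min(0.7, 0) = 0
(((S | ((R & S) | ~S)) & (Q -> (S -> S))) | ((P | (S -> (Q | Q))) & ((Q -> R) -> ~R))) = max(0.6, 0) = 0.6

0.60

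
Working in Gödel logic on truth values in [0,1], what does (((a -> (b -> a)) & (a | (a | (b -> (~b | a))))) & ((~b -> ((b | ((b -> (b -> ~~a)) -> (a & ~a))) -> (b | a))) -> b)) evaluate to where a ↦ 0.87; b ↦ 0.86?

0.86

(b -> a): 0.86 ≤ 0.87, so result = 1
(a -> (b -> a)): 0.87 ≤ 1, so result = 1
~b: Gödel ¬ of 0.86 = 0 (operand ≠ 0)
(~b | a) = max(0, 0.87) = 0.87
(b -> (~b | a)): 0.86 ≤ 0.87, so result = 1
(a | (b -> (~b | a))) = max(0.87, 1) = 1
(a | (a | (b -> (~b | a)))) = max(0.87, 1) = 1
((a -> (b -> a)) & (a | (a | (b -> (~b | a))))) = min(1, 1) = 1
~b: Gödel ¬ of 0.86 = 0 (operand ≠ 0)
~a: Gödel ¬ of 0.87 = 0 (operand ≠ 0)
~~a: Gödel ¬ of 0 = 1 (operand is 0)
(b -> ~~a): 0.86 ≤ 1, so result = 1
(b -> (b -> ~~a)): 0.86 ≤ 1, so result = 1
~a: Gödel ¬ of 0.87 = 0 (operand ≠ 0)
(a & ~a) = min(0.87, 0) = 0
((b -> (b -> ~~a)) -> (a & ~a)): 1 > 0, so result = 0
(b | ((b -> (b -> ~~a)) -> (a & ~a))) = max(0.86, 0) = 0.86
(b | a) = max(0.86, 0.87) = 0.87
((b | ((b -> (b -> ~~a)) -> (a & ~a))) -> (b | a)): 0.86 ≤ 0.87, so result = 1
(~b -> ((b | ((b -> (b -> ~~a)) -> (a & ~a))) -> (b | a))): 0 ≤ 1, so result = 1
((~b -> ((b | ((b -> (b -> ~~a)) -> (a & ~a))) -> (b | a))) -> b): 1 > 0.86, so result = 0.86
(((a -> (b -> a)) & (a | (a | (b -> (~b | a))))) & ((~b -> ((b | ((b -> (b -> ~~a)) -> (a & ~a))) -> (b | a))) -> b)) = min(1, 0.86) = 0.86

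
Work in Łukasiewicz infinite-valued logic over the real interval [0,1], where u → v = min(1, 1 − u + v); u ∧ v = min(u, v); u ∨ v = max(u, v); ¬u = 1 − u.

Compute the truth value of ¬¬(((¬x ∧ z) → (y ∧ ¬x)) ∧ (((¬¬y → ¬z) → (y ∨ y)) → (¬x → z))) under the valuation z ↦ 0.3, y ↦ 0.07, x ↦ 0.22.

¬x: Łukasiewicz ¬ gives 1 − 0.22 = 0.78
(¬x ∧ z) = min(0.78, 0.3) = 0.3
¬x: Łukasiewicz ¬ gives 1 − 0.22 = 0.78
(y ∧ ¬x) = min(0.07, 0.78) = 0.07
((¬x ∧ z) → (y ∧ ¬x)): min(1, 1 − 0.3 + 0.07) = 0.77
¬y: Łukasiewicz ¬ gives 1 − 0.07 = 0.93
¬¬y: Łukasiewicz ¬ gives 1 − 0.93 = 0.07
¬z: Łukasiewicz ¬ gives 1 − 0.3 = 0.7
(¬¬y → ¬z): min(1, 1 − 0.07 + 0.7) = 1
(y ∨ y) = max(0.07, 0.07) = 0.07
((¬¬y → ¬z) → (y ∨ y)): min(1, 1 − 1 + 0.07) = 0.07
¬x: Łukasiewicz ¬ gives 1 − 0.22 = 0.78
(¬x → z): min(1, 1 − 0.78 + 0.3) = 0.52
(((¬¬y → ¬z) → (y ∨ y)) → (¬x → z)): min(1, 1 − 0.07 + 0.52) = 1
(((¬x ∧ z) → (y ∧ ¬x)) ∧ (((¬¬y → ¬z) → (y ∨ y)) → (¬x → z))) = min(0.77, 1) = 0.77
¬(((¬x ∧ z) → (y ∧ ¬x)) ∧ (((¬¬y → ¬z) → (y ∨ y)) → (¬x → z))): Łukasiewicz ¬ gives 1 − 0.77 = 0.23
¬¬(((¬x ∧ z) → (y ∧ ¬x)) ∧ (((¬¬y → ¬z) → (y ∨ y)) → (¬x → z))): Łukasiewicz ¬ gives 1 − 0.23 = 0.77

0.77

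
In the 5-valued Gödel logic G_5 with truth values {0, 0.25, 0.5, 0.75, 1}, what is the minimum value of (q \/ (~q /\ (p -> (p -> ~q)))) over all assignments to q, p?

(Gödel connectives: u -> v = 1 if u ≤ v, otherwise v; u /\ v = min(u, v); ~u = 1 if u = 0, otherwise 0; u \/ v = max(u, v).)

The minimum is attained at q = 0.25, p = 0:
  ~q: Gödel ¬ of 0.25 = 0 (operand ≠ 0)
  ~q: Gödel ¬ of 0.25 = 0 (operand ≠ 0)
  (p -> ~q): 0 ≤ 0, so result = 1
  (p -> (p -> ~q)): 0 ≤ 1, so result = 1
  (~q /\ (p -> (p -> ~q))) = min(0, 1) = 0
  (q \/ (~q /\ (p -> (p -> ~q)))) = max(0.25, 0) = 0.25
Checking all 25 assignments confirms none give a value below 0.25.

0.25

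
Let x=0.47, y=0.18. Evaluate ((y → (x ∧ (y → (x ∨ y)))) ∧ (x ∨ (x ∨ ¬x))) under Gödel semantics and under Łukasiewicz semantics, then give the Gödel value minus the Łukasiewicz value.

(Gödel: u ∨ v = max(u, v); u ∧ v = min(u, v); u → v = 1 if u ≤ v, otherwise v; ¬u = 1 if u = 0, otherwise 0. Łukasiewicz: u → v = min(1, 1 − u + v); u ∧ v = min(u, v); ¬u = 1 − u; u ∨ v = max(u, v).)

Gödel evaluation:
  (x ∨ y) = max(0.47, 0.18) = 0.47
  (y → (x ∨ y)): 0.18 ≤ 0.47, so result = 1
  (x ∧ (y → (x ∨ y))) = min(0.47, 1) = 0.47
  (y → (x ∧ (y → (x ∨ y)))): 0.18 ≤ 0.47, so result = 1
  ¬x: Gödel ¬ of 0.47 = 0 (operand ≠ 0)
  (x ∨ ¬x) = max(0.47, 0) = 0.47
  (x ∨ (x ∨ ¬x)) = max(0.47, 0.47) = 0.47
  ((y → (x ∧ (y → (x ∨ y)))) ∧ (x ∨ (x ∨ ¬x))) = min(1, 0.47) = 0.47
  Gödel value = 0.47
Łukasiewicz evaluation:
  (x ∨ y) = max(0.47, 0.18) = 0.47
  (y → (x ∨ y)): min(1, 1 − 0.18 + 0.47) = 1
  (x ∧ (y → (x ∨ y))) = min(0.47, 1) = 0.47
  (y → (x ∧ (y → (x ∨ y)))): min(1, 1 − 0.18 + 0.47) = 1
  ¬x: Łukasiewicz ¬ gives 1 − 0.47 = 0.53
  (x ∨ ¬x) = max(0.47, 0.53) = 0.53
  (x ∨ (x ∨ ¬x)) = max(0.47, 0.53) = 0.53
  ((y → (x ∧ (y → (x ∨ y)))) ∧ (x ∨ (x ∨ ¬x))) = min(1, 0.53) = 0.53
  Łukasiewicz value = 0.53
Difference: 0.47 − 0.53 = -0.06

-0.06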